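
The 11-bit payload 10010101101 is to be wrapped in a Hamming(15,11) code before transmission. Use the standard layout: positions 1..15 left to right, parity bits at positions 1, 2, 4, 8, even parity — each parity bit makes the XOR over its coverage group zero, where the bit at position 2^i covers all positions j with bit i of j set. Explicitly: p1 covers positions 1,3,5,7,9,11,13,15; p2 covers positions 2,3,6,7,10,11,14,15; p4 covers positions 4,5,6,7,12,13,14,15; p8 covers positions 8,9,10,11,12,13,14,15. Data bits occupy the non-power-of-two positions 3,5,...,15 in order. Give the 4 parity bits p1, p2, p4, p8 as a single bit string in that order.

Place data bits at non-power-of-two positions: b3=1, b5=0, b6=0, b7=1, b9=0, b10=1, b11=0, b12=1, b13=1, b14=0, b15=1.
p1 = XOR of data positions {3,5,7,9,11,13,15} = 1⊕0⊕1⊕0⊕0⊕1⊕1 = 0
p2 = XOR of data positions {3,6,7,10,11,14,15} = 1⊕0⊕1⊕1⊕0⊕0⊕1 = 0
p4 = XOR of data positions {5,6,7,12,13,14,15} = 0⊕0⊕1⊕1⊕1⊕0⊕1 = 0
p8 = XOR of data positions {9,10,11,12,13,14,15} = 0⊕1⊕0⊕1⊕1⊕0⊕1 = 0
Parity bits p1,p2,p4,p8 = 0000

0000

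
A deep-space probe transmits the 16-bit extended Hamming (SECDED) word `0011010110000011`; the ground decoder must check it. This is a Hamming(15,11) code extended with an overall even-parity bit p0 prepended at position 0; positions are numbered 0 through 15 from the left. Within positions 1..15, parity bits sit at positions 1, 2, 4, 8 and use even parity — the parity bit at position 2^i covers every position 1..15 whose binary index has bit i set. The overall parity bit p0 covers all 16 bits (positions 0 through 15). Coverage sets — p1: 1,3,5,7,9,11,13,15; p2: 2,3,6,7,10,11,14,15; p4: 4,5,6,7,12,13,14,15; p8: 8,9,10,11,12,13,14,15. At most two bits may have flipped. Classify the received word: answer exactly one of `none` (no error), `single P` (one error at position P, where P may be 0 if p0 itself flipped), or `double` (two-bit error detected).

single 10

s1: b1⊕b3⊕b5⊕b7⊕b9⊕b11⊕b13⊕b15 = 0⊕1⊕1⊕1⊕0⊕0⊕0⊕1 = 0
s2: b2⊕b3⊕b6⊕b7⊕b10⊕b11⊕b14⊕b15 = 1⊕1⊕0⊕1⊕0⊕0⊕1⊕1 = 1
s4: b4⊕b5⊕b6⊕b7⊕b12⊕b13⊕b14⊕b15 = 0⊕1⊕0⊕1⊕0⊕0⊕1⊕1 = 0
s8: b8⊕b9⊕b10⊕b11⊕b12⊕b13⊕b14⊕b15 = 1⊕0⊕0⊕0⊕0⊕0⊕1⊕1 = 1
Syndrome (s8...s1) = 1010 → position 10.
Overall parity (XOR of all 16 bits, including p0): 0⊕0⊕1⊕1⊕0⊕1⊕0⊕1⊕1⊕0⊕0⊕0⊕0⊕0⊕1⊕1 = 1
Overall=1, syndrome position=10 → single-bit error at position 10.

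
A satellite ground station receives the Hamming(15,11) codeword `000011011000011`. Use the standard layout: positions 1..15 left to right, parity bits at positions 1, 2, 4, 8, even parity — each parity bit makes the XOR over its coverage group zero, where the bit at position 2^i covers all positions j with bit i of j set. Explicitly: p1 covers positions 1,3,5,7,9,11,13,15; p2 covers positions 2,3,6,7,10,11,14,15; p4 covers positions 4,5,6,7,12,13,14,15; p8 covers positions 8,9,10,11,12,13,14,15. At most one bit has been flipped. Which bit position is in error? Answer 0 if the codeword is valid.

s1: b1⊕b3⊕b5⊕b7⊕b9⊕b11⊕b13⊕b15 = 0⊕0⊕1⊕0⊕1⊕0⊕0⊕1 = 1
s2: b2⊕b3⊕b6⊕b7⊕b10⊕b11⊕b14⊕b15 = 0⊕0⊕1⊕0⊕0⊕0⊕1⊕1 = 1
s4: b4⊕b5⊕b6⊕b7⊕b12⊕b13⊕b14⊕b15 = 0⊕1⊕1⊕0⊕0⊕0⊕1⊕1 = 0
s8: b8⊕b9⊕b10⊕b11⊕b12⊕b13⊕b14⊕b15 = 1⊕1⊕0⊕0⊕0⊕0⊕1⊕1 = 0
Syndrome (s8...s1) = 0011 → position 3.

3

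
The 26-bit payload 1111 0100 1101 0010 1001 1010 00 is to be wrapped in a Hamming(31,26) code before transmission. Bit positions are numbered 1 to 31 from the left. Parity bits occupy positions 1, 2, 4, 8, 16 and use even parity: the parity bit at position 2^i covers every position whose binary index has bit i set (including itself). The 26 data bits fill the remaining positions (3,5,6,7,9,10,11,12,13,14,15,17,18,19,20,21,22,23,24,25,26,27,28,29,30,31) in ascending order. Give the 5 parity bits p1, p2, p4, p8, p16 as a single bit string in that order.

Place data bits at non-power-of-two positions: b3=1, b5=1, b6=1, b7=1, b9=0, b10=1, b11=0, b12=0, b13=1, b14=1, b15=0, b17=1, b18=0, b19=0, b20=1, b21=0, b22=1, b23=0, b24=0, b25=1, b26=1, b27=0, b28=1, b29=0, b30=0, b31=0.
p1 = XOR of data positions {3,5,7,9,11,13,15,17,19,21,23,25,27,29,31} = 1⊕1⊕1⊕0⊕0⊕1⊕0⊕1⊕0⊕0⊕0⊕1⊕0⊕0⊕0 = 0
p2 = XOR of data positions {3,6,7,10,11,14,15,18,19,22,23,26,27,30,31} = 1⊕1⊕1⊕1⊕0⊕1⊕0⊕0⊕0⊕1⊕0⊕1⊕0⊕0⊕0 = 1
p4 = XOR of data positions {5,6,7,12,13,14,15,20,21,22,23,28,29,30,31} = 1⊕1⊕1⊕0⊕1⊕1⊕0⊕1⊕0⊕1⊕0⊕1⊕0⊕0⊕0 = 0
p8 = XOR of data positions {9,10,11,12,13,14,15,24,25,26,27,28,29,30,31} = 0⊕1⊕0⊕0⊕1⊕1⊕0⊕0⊕1⊕1⊕0⊕1⊕0⊕0⊕0 = 0
p16 = XOR of data positions {17,18,19,20,21,22,23,24,25,26,27,28,29,30,31} = 1⊕0⊕0⊕1⊕0⊕1⊕0⊕0⊕1⊕1⊕0⊕1⊕0⊕0⊕0 = 0
Parity bits p1,p2,p4,p8,p16 = 01000

01000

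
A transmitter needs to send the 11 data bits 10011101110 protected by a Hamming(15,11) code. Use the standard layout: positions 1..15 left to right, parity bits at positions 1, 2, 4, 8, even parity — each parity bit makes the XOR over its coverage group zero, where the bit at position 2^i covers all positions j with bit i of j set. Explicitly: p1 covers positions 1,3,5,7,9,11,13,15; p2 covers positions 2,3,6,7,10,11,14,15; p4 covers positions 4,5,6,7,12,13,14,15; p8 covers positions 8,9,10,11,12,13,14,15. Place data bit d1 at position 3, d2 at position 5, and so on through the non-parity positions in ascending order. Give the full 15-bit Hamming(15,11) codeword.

001000111101110

Place data bits at non-power-of-two positions: b3=1, b5=0, b6=0, b7=1, b9=1, b10=1, b11=0, b12=1, b13=1, b14=1, b15=0.
p1 = XOR of data positions {3,5,7,9,11,13,15} = 1⊕0⊕1⊕1⊕0⊕1⊕0 = 0
p2 = XOR of data positions {3,6,7,10,11,14,15} = 1⊕0⊕1⊕1⊕0⊕1⊕0 = 0
p4 = XOR of data positions {5,6,7,12,13,14,15} = 0⊕0⊕1⊕1⊕1⊕1⊕0 = 0
p8 = XOR of data positions {9,10,11,12,13,14,15} = 1⊕1⊕0⊕1⊕1⊕1⊕0 = 1
Codeword b1..b15 = 001000111101110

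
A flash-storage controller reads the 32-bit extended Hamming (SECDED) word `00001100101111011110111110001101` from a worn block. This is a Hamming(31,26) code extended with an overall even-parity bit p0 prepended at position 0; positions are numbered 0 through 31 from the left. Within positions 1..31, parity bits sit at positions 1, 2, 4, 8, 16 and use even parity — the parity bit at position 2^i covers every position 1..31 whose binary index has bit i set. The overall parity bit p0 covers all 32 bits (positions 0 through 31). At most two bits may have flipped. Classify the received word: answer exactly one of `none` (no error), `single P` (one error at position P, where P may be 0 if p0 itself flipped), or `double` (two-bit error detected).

s1: b1⊕b3⊕b5⊕b7⊕b9⊕b11⊕b13⊕b15⊕b17⊕b19⊕b21⊕b23⊕b25⊕b27⊕b29⊕b31 = 0⊕0⊕1⊕0⊕0⊕1⊕1⊕1⊕1⊕0⊕1⊕1⊕0⊕0⊕1⊕1 = 1
s2: b2⊕b3⊕b6⊕b7⊕b10⊕b11⊕b14⊕b15⊕b18⊕b19⊕b22⊕b23⊕b26⊕b27⊕b30⊕b31 = 0⊕0⊕0⊕0⊕1⊕1⊕0⊕1⊕1⊕0⊕1⊕1⊕0⊕0⊕0⊕1 = 1
s4: b4⊕b5⊕b6⊕b7⊕b12⊕b13⊕b14⊕b15⊕b20⊕b21⊕b22⊕b23⊕b28⊕b29⊕b30⊕b31 = 1⊕1⊕0⊕0⊕1⊕1⊕0⊕1⊕1⊕1⊕1⊕1⊕1⊕1⊕0⊕1 = 0
s8: b8⊕b9⊕b10⊕b11⊕b12⊕b13⊕b14⊕b15⊕b24⊕b25⊕b26⊕b27⊕b28⊕b29⊕b30⊕b31 = 1⊕0⊕1⊕1⊕1⊕1⊕0⊕1⊕1⊕0⊕0⊕0⊕1⊕1⊕0⊕1 = 0
s16: b16⊕b17⊕b18⊕b19⊕b20⊕b21⊕b22⊕b23⊕b24⊕b25⊕b26⊕b27⊕b28⊕b29⊕b30⊕b31 = 1⊕1⊕1⊕0⊕1⊕1⊕1⊕1⊕1⊕0⊕0⊕0⊕1⊕1⊕0⊕1 = 1
Syndrome (s16...s1) = 10011 → position 19.
Overall parity (XOR of all 32 bits, including p0): 0⊕0⊕0⊕0⊕1⊕1⊕0⊕0⊕1⊕0⊕1⊕1⊕1⊕1⊕0⊕1⊕1⊕1⊕1⊕0⊕1⊕1⊕1⊕1⊕1⊕0⊕0⊕0⊕1⊕1⊕0⊕1 = 1
Overall=1, syndrome position=19 → single-bit error at position 19.

single 19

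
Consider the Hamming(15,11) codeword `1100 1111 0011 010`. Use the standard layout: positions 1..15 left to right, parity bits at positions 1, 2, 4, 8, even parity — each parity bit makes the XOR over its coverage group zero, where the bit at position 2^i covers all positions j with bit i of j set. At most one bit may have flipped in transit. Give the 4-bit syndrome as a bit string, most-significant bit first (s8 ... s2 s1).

0110

s1: b1⊕b3⊕b5⊕b7⊕b9⊕b11⊕b13⊕b15 = 1⊕0⊕1⊕1⊕0⊕1⊕0⊕0 = 0
s2: b2⊕b3⊕b6⊕b7⊕b10⊕b11⊕b14⊕b15 = 1⊕0⊕1⊕1⊕0⊕1⊕1⊕0 = 1
s4: b4⊕b5⊕b6⊕b7⊕b12⊕b13⊕b14⊕b15 = 0⊕1⊕1⊕1⊕1⊕0⊕1⊕0 = 1
s8: b8⊕b9⊕b10⊕b11⊕b12⊕b13⊕b14⊕b15 = 1⊕0⊕0⊕1⊕1⊕0⊕1⊕0 = 0
Syndrome (s8...s1) = 0110 → position 6.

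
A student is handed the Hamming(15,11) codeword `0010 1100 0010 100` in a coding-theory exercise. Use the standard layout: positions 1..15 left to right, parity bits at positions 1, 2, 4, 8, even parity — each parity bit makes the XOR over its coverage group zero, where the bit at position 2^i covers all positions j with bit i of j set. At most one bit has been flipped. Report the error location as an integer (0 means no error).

6

s1: b1⊕b3⊕b5⊕b7⊕b9⊕b11⊕b13⊕b15 = 0⊕1⊕1⊕0⊕0⊕1⊕1⊕0 = 0
s2: b2⊕b3⊕b6⊕b7⊕b10⊕b11⊕b14⊕b15 = 0⊕1⊕1⊕0⊕0⊕1⊕0⊕0 = 1
s4: b4⊕b5⊕b6⊕b7⊕b12⊕b13⊕b14⊕b15 = 0⊕1⊕1⊕0⊕0⊕1⊕0⊕0 = 1
s8: b8⊕b9⊕b10⊕b11⊕b12⊕b13⊕b14⊕b15 = 0⊕0⊕0⊕1⊕0⊕1⊕0⊕0 = 0
Syndrome (s8...s1) = 0110 → position 6.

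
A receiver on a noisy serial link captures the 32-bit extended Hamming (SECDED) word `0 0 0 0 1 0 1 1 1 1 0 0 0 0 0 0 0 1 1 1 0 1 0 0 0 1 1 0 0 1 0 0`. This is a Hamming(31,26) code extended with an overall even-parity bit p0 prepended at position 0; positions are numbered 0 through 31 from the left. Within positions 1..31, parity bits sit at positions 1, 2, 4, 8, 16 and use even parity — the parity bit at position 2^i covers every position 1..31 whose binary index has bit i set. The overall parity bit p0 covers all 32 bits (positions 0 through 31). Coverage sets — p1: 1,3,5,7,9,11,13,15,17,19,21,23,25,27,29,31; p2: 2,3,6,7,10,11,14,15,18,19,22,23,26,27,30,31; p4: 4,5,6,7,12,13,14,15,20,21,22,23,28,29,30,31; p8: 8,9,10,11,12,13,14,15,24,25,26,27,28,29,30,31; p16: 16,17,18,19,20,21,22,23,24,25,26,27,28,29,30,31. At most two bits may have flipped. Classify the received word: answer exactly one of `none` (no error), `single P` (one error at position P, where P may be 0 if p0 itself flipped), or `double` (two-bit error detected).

double

s1: b1⊕b3⊕b5⊕b7⊕b9⊕b11⊕b13⊕b15⊕b17⊕b19⊕b21⊕b23⊕b25⊕b27⊕b29⊕b31 = 0⊕0⊕0⊕1⊕1⊕0⊕0⊕0⊕1⊕1⊕1⊕0⊕1⊕0⊕1⊕0 = 1
s2: b2⊕b3⊕b6⊕b7⊕b10⊕b11⊕b14⊕b15⊕b18⊕b19⊕b22⊕b23⊕b26⊕b27⊕b30⊕b31 = 0⊕0⊕1⊕1⊕0⊕0⊕0⊕0⊕1⊕1⊕0⊕0⊕1⊕0⊕0⊕0 = 1
s4: b4⊕b5⊕b6⊕b7⊕b12⊕b13⊕b14⊕b15⊕b20⊕b21⊕b22⊕b23⊕b28⊕b29⊕b30⊕b31 = 1⊕0⊕1⊕1⊕0⊕0⊕0⊕0⊕0⊕1⊕0⊕0⊕0⊕1⊕0⊕0 = 1
s8: b8⊕b9⊕b10⊕b11⊕b12⊕b13⊕b14⊕b15⊕b24⊕b25⊕b26⊕b27⊕b28⊕b29⊕b30⊕b31 = 1⊕1⊕0⊕0⊕0⊕0⊕0⊕0⊕0⊕1⊕1⊕0⊕0⊕1⊕0⊕0 = 1
s16: b16⊕b17⊕b18⊕b19⊕b20⊕b21⊕b22⊕b23⊕b24⊕b25⊕b26⊕b27⊕b28⊕b29⊕b30⊕b31 = 0⊕1⊕1⊕1⊕0⊕1⊕0⊕0⊕0⊕1⊕1⊕0⊕0⊕1⊕0⊕0 = 1
Syndrome (s16...s1) = 11111 → position 31.
Overall parity (XOR of all 32 bits, including p0): 0⊕0⊕0⊕0⊕1⊕0⊕1⊕1⊕1⊕1⊕0⊕0⊕0⊕0⊕0⊕0⊕0⊕1⊕1⊕1⊕0⊕1⊕0⊕0⊕0⊕1⊕1⊕0⊕0⊕1⊕0⊕0 = 0
Overall=0, syndrome position=31 → double-bit error detected (uncorrectable).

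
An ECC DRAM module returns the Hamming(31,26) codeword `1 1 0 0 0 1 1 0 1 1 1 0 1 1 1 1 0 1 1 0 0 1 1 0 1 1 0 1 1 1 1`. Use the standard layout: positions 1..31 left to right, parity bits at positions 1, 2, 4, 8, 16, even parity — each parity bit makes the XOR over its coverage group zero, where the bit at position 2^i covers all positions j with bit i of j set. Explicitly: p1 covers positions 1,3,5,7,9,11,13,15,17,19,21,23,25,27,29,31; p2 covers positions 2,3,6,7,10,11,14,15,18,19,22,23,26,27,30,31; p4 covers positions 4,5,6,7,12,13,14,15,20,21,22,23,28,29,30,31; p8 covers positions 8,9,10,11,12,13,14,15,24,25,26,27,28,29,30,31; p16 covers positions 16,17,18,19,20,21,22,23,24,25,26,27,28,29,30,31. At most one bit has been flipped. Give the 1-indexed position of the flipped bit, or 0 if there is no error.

21

s1: b1⊕b3⊕b5⊕b7⊕b9⊕b11⊕b13⊕b15⊕b17⊕b19⊕b21⊕b23⊕b25⊕b27⊕b29⊕b31 = 1⊕0⊕0⊕1⊕1⊕1⊕1⊕1⊕0⊕1⊕0⊕1⊕1⊕0⊕1⊕1 = 1
s2: b2⊕b3⊕b6⊕b7⊕b10⊕b11⊕b14⊕b15⊕b18⊕b19⊕b22⊕b23⊕b26⊕b27⊕b30⊕b31 = 1⊕0⊕1⊕1⊕1⊕1⊕1⊕1⊕1⊕1⊕1⊕1⊕1⊕0⊕1⊕1 = 0
s4: b4⊕b5⊕b6⊕b7⊕b12⊕b13⊕b14⊕b15⊕b20⊕b21⊕b22⊕b23⊕b28⊕b29⊕b30⊕b31 = 0⊕0⊕1⊕1⊕0⊕1⊕1⊕1⊕0⊕0⊕1⊕1⊕1⊕1⊕1⊕1 = 1
s8: b8⊕b9⊕b10⊕b11⊕b12⊕b13⊕b14⊕b15⊕b24⊕b25⊕b26⊕b27⊕b28⊕b29⊕b30⊕b31 = 0⊕1⊕1⊕1⊕0⊕1⊕1⊕1⊕0⊕1⊕1⊕0⊕1⊕1⊕1⊕1 = 0
s16: b16⊕b17⊕b18⊕b19⊕b20⊕b21⊕b22⊕b23⊕b24⊕b25⊕b26⊕b27⊕b28⊕b29⊕b30⊕b31 = 1⊕0⊕1⊕1⊕0⊕0⊕1⊕1⊕0⊕1⊕1⊕0⊕1⊕1⊕1⊕1 = 1
Syndrome (s16...s1) = 10101 → position 21.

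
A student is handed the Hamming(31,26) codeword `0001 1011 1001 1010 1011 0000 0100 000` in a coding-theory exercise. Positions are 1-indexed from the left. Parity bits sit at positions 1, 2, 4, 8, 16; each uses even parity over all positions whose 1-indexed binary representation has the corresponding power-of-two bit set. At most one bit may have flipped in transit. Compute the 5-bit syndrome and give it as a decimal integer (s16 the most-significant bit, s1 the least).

s1: b1⊕b3⊕b5⊕b7⊕b9⊕b11⊕b13⊕b15⊕b17⊕b19⊕b21⊕b23⊕b25⊕b27⊕b29⊕b31 = 0⊕0⊕1⊕1⊕1⊕0⊕1⊕1⊕1⊕1⊕0⊕0⊕0⊕0⊕0⊕0 = 1
s2: b2⊕b3⊕b6⊕b7⊕b10⊕b11⊕b14⊕b15⊕b18⊕b19⊕b22⊕b23⊕b26⊕b27⊕b30⊕b31 = 0⊕0⊕0⊕1⊕0⊕0⊕0⊕1⊕0⊕1⊕0⊕0⊕1⊕0⊕0⊕0 = 0
s4: b4⊕b5⊕b6⊕b7⊕b12⊕b13⊕b14⊕b15⊕b20⊕b21⊕b22⊕b23⊕b28⊕b29⊕b30⊕b31 = 1⊕1⊕0⊕1⊕1⊕1⊕0⊕1⊕1⊕0⊕0⊕0⊕0⊕0⊕0⊕0 = 1
s8: b8⊕b9⊕b10⊕b11⊕b12⊕b13⊕b14⊕b15⊕b24⊕b25⊕b26⊕b27⊕b28⊕b29⊕b30⊕b31 = 1⊕1⊕0⊕0⊕1⊕1⊕0⊕1⊕0⊕0⊕1⊕0⊕0⊕0⊕0⊕0 = 0
s16: b16⊕b17⊕b18⊕b19⊕b20⊕b21⊕b22⊕b23⊕b24⊕b25⊕b26⊕b27⊕b28⊕b29⊕b30⊕b31 = 0⊕1⊕0⊕1⊕1⊕0⊕0⊕0⊕0⊕0⊕1⊕0⊕0⊕0⊕0⊕0 = 0
Syndrome (s16...s1) = 00101 → position 5.

5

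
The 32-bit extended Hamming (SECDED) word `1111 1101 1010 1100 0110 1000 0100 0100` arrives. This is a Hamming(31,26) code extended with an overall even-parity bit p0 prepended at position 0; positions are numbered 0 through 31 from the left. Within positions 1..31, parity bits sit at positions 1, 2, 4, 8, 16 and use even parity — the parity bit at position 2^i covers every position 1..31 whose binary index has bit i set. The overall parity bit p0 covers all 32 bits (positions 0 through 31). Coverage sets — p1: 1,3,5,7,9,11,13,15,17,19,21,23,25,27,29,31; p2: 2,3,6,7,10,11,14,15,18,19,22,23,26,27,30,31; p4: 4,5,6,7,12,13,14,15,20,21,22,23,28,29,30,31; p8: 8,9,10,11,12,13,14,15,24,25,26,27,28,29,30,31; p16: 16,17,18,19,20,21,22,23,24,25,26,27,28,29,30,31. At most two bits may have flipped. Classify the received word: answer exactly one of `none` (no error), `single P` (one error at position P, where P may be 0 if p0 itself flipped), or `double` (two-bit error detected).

double

s1: b1⊕b3⊕b5⊕b7⊕b9⊕b11⊕b13⊕b15⊕b17⊕b19⊕b21⊕b23⊕b25⊕b27⊕b29⊕b31 = 1⊕1⊕1⊕1⊕0⊕0⊕1⊕0⊕1⊕0⊕0⊕0⊕1⊕0⊕1⊕0 = 0
s2: b2⊕b3⊕b6⊕b7⊕b10⊕b11⊕b14⊕b15⊕b18⊕b19⊕b22⊕b23⊕b26⊕b27⊕b30⊕b31 = 1⊕1⊕0⊕1⊕1⊕0⊕0⊕0⊕1⊕0⊕0⊕0⊕0⊕0⊕0⊕0 = 1
s4: b4⊕b5⊕b6⊕b7⊕b12⊕b13⊕b14⊕b15⊕b20⊕b21⊕b22⊕b23⊕b28⊕b29⊕b30⊕b31 = 1⊕1⊕0⊕1⊕1⊕1⊕0⊕0⊕1⊕0⊕0⊕0⊕0⊕1⊕0⊕0 = 1
s8: b8⊕b9⊕b10⊕b11⊕b12⊕b13⊕b14⊕b15⊕b24⊕b25⊕b26⊕b27⊕b28⊕b29⊕b30⊕b31 = 1⊕0⊕1⊕0⊕1⊕1⊕0⊕0⊕0⊕1⊕0⊕0⊕0⊕1⊕0⊕0 = 0
s16: b16⊕b17⊕b18⊕b19⊕b20⊕b21⊕b22⊕b23⊕b24⊕b25⊕b26⊕b27⊕b28⊕b29⊕b30⊕b31 = 0⊕1⊕1⊕0⊕1⊕0⊕0⊕0⊕0⊕1⊕0⊕0⊕0⊕1⊕0⊕0 = 1
Syndrome (s16...s1) = 10110 → position 22.
Overall parity (XOR of all 32 bits, including p0): 1⊕1⊕1⊕1⊕1⊕1⊕0⊕1⊕1⊕0⊕1⊕0⊕1⊕1⊕0⊕0⊕0⊕1⊕1⊕0⊕1⊕0⊕0⊕0⊕0⊕1⊕0⊕0⊕0⊕1⊕0⊕0 = 0
Overall=0, syndrome position=22 → double-bit error detected (uncorrectable).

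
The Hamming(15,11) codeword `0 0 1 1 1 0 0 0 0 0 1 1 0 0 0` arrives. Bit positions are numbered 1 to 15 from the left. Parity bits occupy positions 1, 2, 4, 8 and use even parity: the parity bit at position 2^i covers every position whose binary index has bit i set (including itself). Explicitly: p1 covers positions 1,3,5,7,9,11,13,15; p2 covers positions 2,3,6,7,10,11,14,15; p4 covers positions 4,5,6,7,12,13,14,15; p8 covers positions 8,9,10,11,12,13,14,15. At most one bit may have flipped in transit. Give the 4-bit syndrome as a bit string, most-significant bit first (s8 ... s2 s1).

s1: b1⊕b3⊕b5⊕b7⊕b9⊕b11⊕b13⊕b15 = 0⊕1⊕1⊕0⊕0⊕1⊕0⊕0 = 1
s2: b2⊕b3⊕b6⊕b7⊕b10⊕b11⊕b14⊕b15 = 0⊕1⊕0⊕0⊕0⊕1⊕0⊕0 = 0
s4: b4⊕b5⊕b6⊕b7⊕b12⊕b13⊕b14⊕b15 = 1⊕1⊕0⊕0⊕1⊕0⊕0⊕0 = 1
s8: b8⊕b9⊕b10⊕b11⊕b12⊕b13⊕b14⊕b15 = 0⊕0⊕0⊕1⊕1⊕0⊕0⊕0 = 0
Syndrome (s8...s1) = 0101 → position 5.

0101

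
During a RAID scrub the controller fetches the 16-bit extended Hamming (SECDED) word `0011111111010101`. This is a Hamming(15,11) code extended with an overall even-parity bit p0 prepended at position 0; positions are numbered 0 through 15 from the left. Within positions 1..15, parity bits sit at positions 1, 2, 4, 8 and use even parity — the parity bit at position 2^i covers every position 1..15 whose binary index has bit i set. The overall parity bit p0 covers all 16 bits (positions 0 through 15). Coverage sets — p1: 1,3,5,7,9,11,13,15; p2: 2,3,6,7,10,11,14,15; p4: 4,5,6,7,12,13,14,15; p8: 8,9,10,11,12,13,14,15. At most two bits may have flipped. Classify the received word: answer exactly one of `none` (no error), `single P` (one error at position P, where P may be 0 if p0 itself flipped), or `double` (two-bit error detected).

s1: b1⊕b3⊕b5⊕b7⊕b9⊕b11⊕b13⊕b15 = 0⊕1⊕1⊕1⊕1⊕1⊕1⊕1 = 1
s2: b2⊕b3⊕b6⊕b7⊕b10⊕b11⊕b14⊕b15 = 1⊕1⊕1⊕1⊕0⊕1⊕0⊕1 = 0
s4: b4⊕b5⊕b6⊕b7⊕b12⊕b13⊕b14⊕b15 = 1⊕1⊕1⊕1⊕0⊕1⊕0⊕1 = 0
s8: b8⊕b9⊕b10⊕b11⊕b12⊕b13⊕b14⊕b15 = 1⊕1⊕0⊕1⊕0⊕1⊕0⊕1 = 1
Syndrome (s8...s1) = 1001 → position 9.
Overall parity (XOR of all 16 bits, including p0): 0⊕0⊕1⊕1⊕1⊕1⊕1⊕1⊕1⊕1⊕0⊕1⊕0⊕1⊕0⊕1 = 1
Overall=1, syndrome position=9 → single-bit error at position 9.

single 9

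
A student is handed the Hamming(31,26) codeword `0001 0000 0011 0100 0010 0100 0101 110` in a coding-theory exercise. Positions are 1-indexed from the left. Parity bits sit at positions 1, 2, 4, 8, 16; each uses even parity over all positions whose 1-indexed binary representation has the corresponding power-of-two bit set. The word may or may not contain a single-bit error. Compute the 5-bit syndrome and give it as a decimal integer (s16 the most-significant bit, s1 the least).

13

s1: b1⊕b3⊕b5⊕b7⊕b9⊕b11⊕b13⊕b15⊕b17⊕b19⊕b21⊕b23⊕b25⊕b27⊕b29⊕b31 = 0⊕0⊕0⊕0⊕0⊕1⊕0⊕0⊕0⊕1⊕0⊕0⊕0⊕0⊕1⊕0 = 1
s2: b2⊕b3⊕b6⊕b7⊕b10⊕b11⊕b14⊕b15⊕b18⊕b19⊕b22⊕b23⊕b26⊕b27⊕b30⊕b31 = 0⊕0⊕0⊕0⊕0⊕1⊕1⊕0⊕0⊕1⊕1⊕0⊕1⊕0⊕1⊕0 = 0
s4: b4⊕b5⊕b6⊕b7⊕b12⊕b13⊕b14⊕b15⊕b20⊕b21⊕b22⊕b23⊕b28⊕b29⊕b30⊕b31 = 1⊕0⊕0⊕0⊕1⊕0⊕1⊕0⊕0⊕0⊕1⊕0⊕1⊕1⊕1⊕0 = 1
s8: b8⊕b9⊕b10⊕b11⊕b12⊕b13⊕b14⊕b15⊕b24⊕b25⊕b26⊕b27⊕b28⊕b29⊕b30⊕b31 = 0⊕0⊕0⊕1⊕1⊕0⊕1⊕0⊕0⊕0⊕1⊕0⊕1⊕1⊕1⊕0 = 1
s16: b16⊕b17⊕b18⊕b19⊕b20⊕b21⊕b22⊕b23⊕b24⊕b25⊕b26⊕b27⊕b28⊕b29⊕b30⊕b31 = 0⊕0⊕0⊕1⊕0⊕0⊕1⊕0⊕0⊕0⊕1⊕0⊕1⊕1⊕1⊕0 = 0
Syndrome (s16...s1) = 01101 → position 13.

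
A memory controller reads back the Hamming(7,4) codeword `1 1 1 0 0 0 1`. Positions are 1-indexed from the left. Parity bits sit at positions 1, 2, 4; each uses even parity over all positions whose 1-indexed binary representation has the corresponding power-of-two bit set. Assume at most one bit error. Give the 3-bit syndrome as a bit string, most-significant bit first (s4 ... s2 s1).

s1: b1⊕b3⊕b5⊕b7 = 1⊕1⊕0⊕1 = 1
s2: b2⊕b3⊕b6⊕b7 = 1⊕1⊕0⊕1 = 1
s4: b4⊕b5⊕b6⊕b7 = 0⊕0⊕0⊕1 = 1
Syndrome (s4...s1) = 111 → position 7.

111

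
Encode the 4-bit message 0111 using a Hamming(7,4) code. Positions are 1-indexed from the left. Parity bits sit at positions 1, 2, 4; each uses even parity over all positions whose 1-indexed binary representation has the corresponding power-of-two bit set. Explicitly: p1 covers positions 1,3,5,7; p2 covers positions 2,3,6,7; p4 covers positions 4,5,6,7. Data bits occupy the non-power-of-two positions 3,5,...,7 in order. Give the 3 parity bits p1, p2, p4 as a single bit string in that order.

001

Place data bits at non-power-of-two positions: b3=0, b5=1, b6=1, b7=1.
p1 = XOR of data positions {3,5,7} = 0⊕1⊕1 = 0
p2 = XOR of data positions {3,6,7} = 0⊕1⊕1 = 0
p4 = XOR of data positions {5,6,7} = 1⊕1⊕1 = 1
Parity bits p1,p2,p4 = 001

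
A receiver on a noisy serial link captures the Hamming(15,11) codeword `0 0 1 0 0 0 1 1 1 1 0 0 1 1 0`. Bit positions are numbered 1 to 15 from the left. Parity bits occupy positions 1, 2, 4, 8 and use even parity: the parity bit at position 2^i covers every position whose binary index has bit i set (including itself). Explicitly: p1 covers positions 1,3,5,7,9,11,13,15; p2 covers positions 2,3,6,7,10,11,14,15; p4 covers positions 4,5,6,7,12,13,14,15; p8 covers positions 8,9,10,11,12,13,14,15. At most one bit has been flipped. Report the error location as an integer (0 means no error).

s1: b1⊕b3⊕b5⊕b7⊕b9⊕b11⊕b13⊕b15 = 0⊕1⊕0⊕1⊕1⊕0⊕1⊕0 = 0
s2: b2⊕b3⊕b6⊕b7⊕b10⊕b11⊕b14⊕b15 = 0⊕1⊕0⊕1⊕1⊕0⊕1⊕0 = 0
s4: b4⊕b5⊕b6⊕b7⊕b12⊕b13⊕b14⊕b15 = 0⊕0⊕0⊕1⊕0⊕1⊕1⊕0 = 1
s8: b8⊕b9⊕b10⊕b11⊕b12⊕b13⊕b14⊕b15 = 1⊕1⊕1⊕0⊕0⊕1⊕1⊕0 = 1
Syndrome (s8...s1) = 1100 → position 12.

12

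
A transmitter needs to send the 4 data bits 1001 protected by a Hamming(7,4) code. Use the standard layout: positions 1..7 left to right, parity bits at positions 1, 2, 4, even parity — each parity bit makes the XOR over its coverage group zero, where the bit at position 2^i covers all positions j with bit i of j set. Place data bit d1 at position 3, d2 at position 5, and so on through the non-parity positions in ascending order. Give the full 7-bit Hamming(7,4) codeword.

0011001

Place data bits at non-power-of-two positions: b3=1, b5=0, b6=0, b7=1.
p1 = XOR of data positions {3,5,7} = 1⊕0⊕1 = 0
p2 = XOR of data positions {3,6,7} = 1⊕0⊕1 = 0
p4 = XOR of data positions {5,6,7} = 0⊕0⊕1 = 1
Codeword b1..b7 = 0011001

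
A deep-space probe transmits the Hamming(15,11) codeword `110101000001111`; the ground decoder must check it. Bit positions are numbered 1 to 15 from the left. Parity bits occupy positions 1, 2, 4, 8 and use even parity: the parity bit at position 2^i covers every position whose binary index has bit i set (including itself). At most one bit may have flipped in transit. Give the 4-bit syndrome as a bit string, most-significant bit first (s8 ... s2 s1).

0001

s1: b1⊕b3⊕b5⊕b7⊕b9⊕b11⊕b13⊕b15 = 1⊕0⊕0⊕0⊕0⊕0⊕1⊕1 = 1
s2: b2⊕b3⊕b6⊕b7⊕b10⊕b11⊕b14⊕b15 = 1⊕0⊕1⊕0⊕0⊕0⊕1⊕1 = 0
s4: b4⊕b5⊕b6⊕b7⊕b12⊕b13⊕b14⊕b15 = 1⊕0⊕1⊕0⊕1⊕1⊕1⊕1 = 0
s8: b8⊕b9⊕b10⊕b11⊕b12⊕b13⊕b14⊕b15 = 0⊕0⊕0⊕0⊕1⊕1⊕1⊕1 = 0
Syndrome (s8...s1) = 0001 → position 1.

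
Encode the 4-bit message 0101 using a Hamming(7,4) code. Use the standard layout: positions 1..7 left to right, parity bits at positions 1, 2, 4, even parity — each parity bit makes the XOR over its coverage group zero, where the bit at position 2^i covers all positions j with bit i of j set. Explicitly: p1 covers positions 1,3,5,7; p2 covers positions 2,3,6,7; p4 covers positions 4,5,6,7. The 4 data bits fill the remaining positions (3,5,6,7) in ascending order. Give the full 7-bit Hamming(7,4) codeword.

0100101

Place data bits at non-power-of-two positions: b3=0, b5=1, b6=0, b7=1.
p1 = XOR of data positions {3,5,7} = 0⊕1⊕1 = 0
p2 = XOR of data positions {3,6,7} = 0⊕0⊕1 = 1
p4 = XOR of data positions {5,6,7} = 1⊕0⊕1 = 0
Codeword b1..b7 = 0100101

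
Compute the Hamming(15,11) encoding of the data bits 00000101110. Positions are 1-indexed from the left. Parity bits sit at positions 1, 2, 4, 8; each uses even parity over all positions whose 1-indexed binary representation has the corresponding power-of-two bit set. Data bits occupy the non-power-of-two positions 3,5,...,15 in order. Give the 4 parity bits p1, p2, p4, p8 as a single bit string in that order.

1010

Place data bits at non-power-of-two positions: b3=0, b5=0, b6=0, b7=0, b9=0, b10=1, b11=0, b12=1, b13=1, b14=1, b15=0.
p1 = XOR of data positions {3,5,7,9,11,13,15} = 0⊕0⊕0⊕0⊕0⊕1⊕0 = 1
p2 = XOR of data positions {3,6,7,10,11,14,15} = 0⊕0⊕0⊕1⊕0⊕1⊕0 = 0
p4 = XOR of data positions {5,6,7,12,13,14,15} = 0⊕0⊕0⊕1⊕1⊕1⊕0 = 1
p8 = XOR of data positions {9,10,11,12,13,14,15} = 0⊕1⊕0⊕1⊕1⊕1⊕0 = 0
Parity bits p1,p2,p4,p8 = 1010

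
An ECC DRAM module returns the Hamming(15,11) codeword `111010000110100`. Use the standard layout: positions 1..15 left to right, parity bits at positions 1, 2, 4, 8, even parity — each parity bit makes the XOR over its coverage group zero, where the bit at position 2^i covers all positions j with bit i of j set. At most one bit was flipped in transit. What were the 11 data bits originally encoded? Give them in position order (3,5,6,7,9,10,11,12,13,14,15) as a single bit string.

s1: b1⊕b3⊕b5⊕b7⊕b9⊕b11⊕b13⊕b15 = 1⊕1⊕1⊕0⊕0⊕1⊕1⊕0 = 1
s2: b2⊕b3⊕b6⊕b7⊕b10⊕b11⊕b14⊕b15 = 1⊕1⊕0⊕0⊕1⊕1⊕0⊕0 = 0
s4: b4⊕b5⊕b6⊕b7⊕b12⊕b13⊕b14⊕b15 = 0⊕1⊕0⊕0⊕0⊕1⊕0⊕0 = 0
s8: b8⊕b9⊕b10⊕b11⊕b12⊕b13⊕b14⊕b15 = 0⊕0⊕1⊕1⊕0⊕1⊕0⊕0 = 1
Syndrome (s8...s1) = 1001 → position 9.
Flip bit 9: corrected codeword = 111010001110100
Data bits at positions 3,5,6,7,9,10,11,12,13,14,15: 11001110100

11001110100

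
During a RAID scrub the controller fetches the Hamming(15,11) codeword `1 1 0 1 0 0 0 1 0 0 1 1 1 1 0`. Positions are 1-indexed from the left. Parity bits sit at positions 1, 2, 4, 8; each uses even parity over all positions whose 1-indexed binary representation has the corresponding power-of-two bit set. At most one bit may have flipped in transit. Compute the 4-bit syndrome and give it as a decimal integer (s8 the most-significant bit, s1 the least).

s1: b1⊕b3⊕b5⊕b7⊕b9⊕b11⊕b13⊕b15 = 1⊕0⊕0⊕0⊕0⊕1⊕1⊕0 = 1
s2: b2⊕b3⊕b6⊕b7⊕b10⊕b11⊕b14⊕b15 = 1⊕0⊕0⊕0⊕0⊕1⊕1⊕0 = 1
s4: b4⊕b5⊕b6⊕b7⊕b12⊕b13⊕b14⊕b15 = 1⊕0⊕0⊕0⊕1⊕1⊕1⊕0 = 0
s8: b8⊕b9⊕b10⊕b11⊕b12⊕b13⊕b14⊕b15 = 1⊕0⊕0⊕1⊕1⊕1⊕1⊕0 = 1
Syndrome (s8...s1) = 1011 → position 11.

11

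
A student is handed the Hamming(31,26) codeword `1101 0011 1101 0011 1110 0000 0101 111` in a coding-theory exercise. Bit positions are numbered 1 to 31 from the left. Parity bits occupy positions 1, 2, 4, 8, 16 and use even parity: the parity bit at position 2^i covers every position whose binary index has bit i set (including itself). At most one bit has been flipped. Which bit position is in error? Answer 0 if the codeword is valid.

18

s1: b1⊕b3⊕b5⊕b7⊕b9⊕b11⊕b13⊕b15⊕b17⊕b19⊕b21⊕b23⊕b25⊕b27⊕b29⊕b31 = 1⊕0⊕0⊕1⊕1⊕0⊕0⊕1⊕1⊕1⊕0⊕0⊕0⊕0⊕1⊕1 = 0
s2: b2⊕b3⊕b6⊕b7⊕b10⊕b11⊕b14⊕b15⊕b18⊕b19⊕b22⊕b23⊕b26⊕b27⊕b30⊕b31 = 1⊕0⊕0⊕1⊕1⊕0⊕0⊕1⊕1⊕1⊕0⊕0⊕1⊕0⊕1⊕1 = 1
s4: b4⊕b5⊕b6⊕b7⊕b12⊕b13⊕b14⊕b15⊕b20⊕b21⊕b22⊕b23⊕b28⊕b29⊕b30⊕b31 = 1⊕0⊕0⊕1⊕1⊕0⊕0⊕1⊕0⊕0⊕0⊕0⊕1⊕1⊕1⊕1 = 0
s8: b8⊕b9⊕b10⊕b11⊕b12⊕b13⊕b14⊕b15⊕b24⊕b25⊕b26⊕b27⊕b28⊕b29⊕b30⊕b31 = 1⊕1⊕1⊕0⊕1⊕0⊕0⊕1⊕0⊕0⊕1⊕0⊕1⊕1⊕1⊕1 = 0
s16: b16⊕b17⊕b18⊕b19⊕b20⊕b21⊕b22⊕b23⊕b24⊕b25⊕b26⊕b27⊕b28⊕b29⊕b30⊕b31 = 1⊕1⊕1⊕1⊕0⊕0⊕0⊕0⊕0⊕0⊕1⊕0⊕1⊕1⊕1⊕1 = 1
Syndrome (s16...s1) = 10010 → position 18.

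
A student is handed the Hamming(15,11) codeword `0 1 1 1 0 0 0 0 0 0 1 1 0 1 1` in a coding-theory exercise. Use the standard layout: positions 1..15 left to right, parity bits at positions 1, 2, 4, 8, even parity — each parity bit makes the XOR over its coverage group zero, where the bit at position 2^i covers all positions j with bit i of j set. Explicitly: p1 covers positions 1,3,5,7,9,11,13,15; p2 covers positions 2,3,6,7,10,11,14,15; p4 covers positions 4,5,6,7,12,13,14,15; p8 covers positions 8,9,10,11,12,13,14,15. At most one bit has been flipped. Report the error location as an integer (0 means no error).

s1: b1⊕b3⊕b5⊕b7⊕b9⊕b11⊕b13⊕b15 = 0⊕1⊕0⊕0⊕0⊕1⊕0⊕1 = 1
s2: b2⊕b3⊕b6⊕b7⊕b10⊕b11⊕b14⊕b15 = 1⊕1⊕0⊕0⊕0⊕1⊕1⊕1 = 1
s4: b4⊕b5⊕b6⊕b7⊕b12⊕b13⊕b14⊕b15 = 1⊕0⊕0⊕0⊕1⊕0⊕1⊕1 = 0
s8: b8⊕b9⊕b10⊕b11⊕b12⊕b13⊕b14⊕b15 = 0⊕0⊕0⊕1⊕1⊕0⊕1⊕1 = 0
Syndrome (s8...s1) = 0011 → position 3.

3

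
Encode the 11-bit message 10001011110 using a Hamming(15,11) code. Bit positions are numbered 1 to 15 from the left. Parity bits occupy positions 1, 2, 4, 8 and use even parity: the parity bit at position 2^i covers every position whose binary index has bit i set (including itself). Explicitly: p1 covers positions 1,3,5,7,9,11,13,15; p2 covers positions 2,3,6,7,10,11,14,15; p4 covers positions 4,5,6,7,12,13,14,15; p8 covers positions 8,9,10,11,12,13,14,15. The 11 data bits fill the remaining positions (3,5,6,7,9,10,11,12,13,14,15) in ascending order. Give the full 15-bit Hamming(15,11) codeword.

011100011011110

Place data bits at non-power-of-two positions: b3=1, b5=0, b6=0, b7=0, b9=1, b10=0, b11=1, b12=1, b13=1, b14=1, b15=0.
p1 = XOR of data positions {3,5,7,9,11,13,15} = 1⊕0⊕0⊕1⊕1⊕1⊕0 = 0
p2 = XOR of data positions {3,6,7,10,11,14,15} = 1⊕0⊕0⊕0⊕1⊕1⊕0 = 1
p4 = XOR of data positions {5,6,7,12,13,14,15} = 0⊕0⊕0⊕1⊕1⊕1⊕0 = 1
p8 = XOR of data positions {9,10,11,12,13,14,15} = 1⊕0⊕1⊕1⊕1⊕1⊕0 = 1
Codeword b1..b15 = 011100011011110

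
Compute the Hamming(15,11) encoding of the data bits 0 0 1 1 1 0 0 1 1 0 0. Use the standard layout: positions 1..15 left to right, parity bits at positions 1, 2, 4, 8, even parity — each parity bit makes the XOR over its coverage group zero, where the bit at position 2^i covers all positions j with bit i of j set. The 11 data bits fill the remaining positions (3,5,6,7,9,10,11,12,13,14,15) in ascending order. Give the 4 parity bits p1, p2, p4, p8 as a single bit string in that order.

1001

Place data bits at non-power-of-two positions: b3=0, b5=0, b6=1, b7=1, b9=1, b10=0, b11=0, b12=1, b13=1, b14=0, b15=0.
p1 = XOR of data positions {3,5,7,9,11,13,15} = 0⊕0⊕1⊕1⊕0⊕1⊕0 = 1
p2 = XOR of data positions {3,6,7,10,11,14,15} = 0⊕1⊕1⊕0⊕0⊕0⊕0 = 0
p4 = XOR of data positions {5,6,7,12,13,14,15} = 0⊕1⊕1⊕1⊕1⊕0⊕0 = 0
p8 = XOR of data positions {9,10,11,12,13,14,15} = 1⊕0⊕0⊕1⊕1⊕0⊕0 = 1
Parity bits p1,p2,p4,p8 = 1001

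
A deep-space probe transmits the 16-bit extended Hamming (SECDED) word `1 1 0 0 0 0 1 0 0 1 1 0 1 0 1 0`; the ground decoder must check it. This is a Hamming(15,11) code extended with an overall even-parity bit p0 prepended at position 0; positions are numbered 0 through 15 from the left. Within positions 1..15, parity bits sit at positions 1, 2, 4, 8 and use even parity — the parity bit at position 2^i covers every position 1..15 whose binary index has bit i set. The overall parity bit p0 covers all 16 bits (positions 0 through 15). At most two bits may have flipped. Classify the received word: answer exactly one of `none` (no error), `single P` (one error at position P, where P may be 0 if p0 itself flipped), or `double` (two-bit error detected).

s1: b1⊕b3⊕b5⊕b7⊕b9⊕b11⊕b13⊕b15 = 1⊕0⊕0⊕0⊕1⊕0⊕0⊕0 = 0
s2: b2⊕b3⊕b6⊕b7⊕b10⊕b11⊕b14⊕b15 = 0⊕0⊕1⊕0⊕1⊕0⊕1⊕0 = 1
s4: b4⊕b5⊕b6⊕b7⊕b12⊕b13⊕b14⊕b15 = 0⊕0⊕1⊕0⊕1⊕0⊕1⊕0 = 1
s8: b8⊕b9⊕b10⊕b11⊕b12⊕b13⊕b14⊕b15 = 0⊕1⊕1⊕0⊕1⊕0⊕1⊕0 = 0
Syndrome (s8...s1) = 0110 → position 6.
Overall parity (XOR of all 16 bits, including p0): 1⊕1⊕0⊕0⊕0⊕0⊕1⊕0⊕0⊕1⊕1⊕0⊕1⊕0⊕1⊕0 = 1
Overall=1, syndrome position=6 → single-bit error at position 6.

single 6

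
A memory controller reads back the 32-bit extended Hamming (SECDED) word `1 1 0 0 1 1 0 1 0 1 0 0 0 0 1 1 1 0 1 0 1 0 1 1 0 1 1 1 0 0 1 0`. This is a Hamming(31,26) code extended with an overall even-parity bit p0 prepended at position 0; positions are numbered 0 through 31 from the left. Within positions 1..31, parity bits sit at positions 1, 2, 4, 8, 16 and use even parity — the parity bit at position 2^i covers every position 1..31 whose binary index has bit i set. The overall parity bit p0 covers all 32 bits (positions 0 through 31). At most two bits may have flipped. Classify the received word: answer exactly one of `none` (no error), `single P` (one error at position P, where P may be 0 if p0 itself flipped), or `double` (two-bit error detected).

s1: b1⊕b3⊕b5⊕b7⊕b9⊕b11⊕b13⊕b15⊕b17⊕b19⊕b21⊕b23⊕b25⊕b27⊕b29⊕b31 = 1⊕0⊕1⊕1⊕1⊕0⊕0⊕1⊕0⊕0⊕0⊕1⊕1⊕1⊕0⊕0 = 0
s2: b2⊕b3⊕b6⊕b7⊕b10⊕b11⊕b14⊕b15⊕b18⊕b19⊕b22⊕b23⊕b26⊕b27⊕b30⊕b31 = 0⊕0⊕0⊕1⊕0⊕0⊕1⊕1⊕1⊕0⊕1⊕1⊕1⊕1⊕1⊕0 = 1
s4: b4⊕b5⊕b6⊕b7⊕b12⊕b13⊕b14⊕b15⊕b20⊕b21⊕b22⊕b23⊕b28⊕b29⊕b30⊕b31 = 1⊕1⊕0⊕1⊕0⊕0⊕1⊕1⊕1⊕0⊕1⊕1⊕0⊕0⊕1⊕0 = 1
s8: b8⊕b9⊕b10⊕b11⊕b12⊕b13⊕b14⊕b15⊕b24⊕b25⊕b26⊕b27⊕b28⊕b29⊕b30⊕b31 = 0⊕1⊕0⊕0⊕0⊕0⊕1⊕1⊕0⊕1⊕1⊕1⊕0⊕0⊕1⊕0 = 1
s16: b16⊕b17⊕b18⊕b19⊕b20⊕b21⊕b22⊕b23⊕b24⊕b25⊕b26⊕b27⊕b28⊕b29⊕b30⊕b31 = 1⊕0⊕1⊕0⊕1⊕0⊕1⊕1⊕0⊕1⊕1⊕1⊕0⊕0⊕1⊕0 = 1
Syndrome (s16...s1) = 11110 → position 30.
Overall parity (XOR of all 32 bits, including p0): 1⊕1⊕0⊕0⊕1⊕1⊕0⊕1⊕0⊕1⊕0⊕0⊕0⊕0⊕1⊕1⊕1⊕0⊕1⊕0⊕1⊕0⊕1⊕1⊕0⊕1⊕1⊕1⊕0⊕0⊕1⊕0 = 1
Overall=1, syndrome position=30 → single-bit error at position 30.

single 30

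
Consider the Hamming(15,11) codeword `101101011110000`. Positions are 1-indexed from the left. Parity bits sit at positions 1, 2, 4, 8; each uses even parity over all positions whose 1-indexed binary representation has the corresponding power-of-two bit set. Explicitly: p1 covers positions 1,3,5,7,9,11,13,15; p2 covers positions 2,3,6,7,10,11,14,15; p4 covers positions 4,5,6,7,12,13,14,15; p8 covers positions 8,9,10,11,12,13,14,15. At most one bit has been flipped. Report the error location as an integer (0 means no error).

s1: b1⊕b3⊕b5⊕b7⊕b9⊕b11⊕b13⊕b15 = 1⊕1⊕0⊕0⊕1⊕1⊕0⊕0 = 0
s2: b2⊕b3⊕b6⊕b7⊕b10⊕b11⊕b14⊕b15 = 0⊕1⊕1⊕0⊕1⊕1⊕0⊕0 = 0
s4: b4⊕b5⊕b6⊕b7⊕b12⊕b13⊕b14⊕b15 = 1⊕0⊕1⊕0⊕0⊕0⊕0⊕0 = 0
s8: b8⊕b9⊕b10⊕b11⊕b12⊕b13⊕b14⊕b15 = 1⊕1⊕1⊕1⊕0⊕0⊕0⊕0 = 0
Syndrome (s8...s1) = 0000 → position 0 (no error).

0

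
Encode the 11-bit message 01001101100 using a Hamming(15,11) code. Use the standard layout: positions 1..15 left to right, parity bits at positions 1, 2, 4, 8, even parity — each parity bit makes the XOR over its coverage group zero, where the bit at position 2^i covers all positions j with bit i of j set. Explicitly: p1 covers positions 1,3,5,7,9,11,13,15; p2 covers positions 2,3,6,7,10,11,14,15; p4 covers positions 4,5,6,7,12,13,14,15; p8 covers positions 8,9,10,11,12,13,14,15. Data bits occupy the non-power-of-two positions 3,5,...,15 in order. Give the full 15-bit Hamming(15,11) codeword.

Place data bits at non-power-of-two positions: b3=0, b5=1, b6=0, b7=0, b9=1, b10=1, b11=0, b12=1, b13=1, b14=0, b15=0.
p1 = XOR of data positions {3,5,7,9,11,13,15} = 0⊕1⊕0⊕1⊕0⊕1⊕0 = 1
p2 = XOR of data positions {3,6,7,10,11,14,15} = 0⊕0⊕0⊕1⊕0⊕0⊕0 = 1
p4 = XOR of data positions {5,6,7,12,13,14,15} = 1⊕0⊕0⊕1⊕1⊕0⊕0 = 1
p8 = XOR of data positions {9,10,11,12,13,14,15} = 1⊕1⊕0⊕1⊕1⊕0⊕0 = 0
Codeword b1..b15 = 110110001101100

110110001101100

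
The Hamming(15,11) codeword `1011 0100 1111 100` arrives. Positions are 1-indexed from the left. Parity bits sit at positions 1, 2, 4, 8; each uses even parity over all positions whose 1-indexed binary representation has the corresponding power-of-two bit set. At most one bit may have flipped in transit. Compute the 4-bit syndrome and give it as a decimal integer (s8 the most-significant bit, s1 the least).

s1: b1⊕b3⊕b5⊕b7⊕b9⊕b11⊕b13⊕b15 = 1⊕1⊕0⊕0⊕1⊕1⊕1⊕0 = 1
s2: b2⊕b3⊕b6⊕b7⊕b10⊕b11⊕b14⊕b15 = 0⊕1⊕1⊕0⊕1⊕1⊕0⊕0 = 0
s4: b4⊕b5⊕b6⊕b7⊕b12⊕b13⊕b14⊕b15 = 1⊕0⊕1⊕0⊕1⊕1⊕0⊕0 = 0
s8: b8⊕b9⊕b10⊕b11⊕b12⊕b13⊕b14⊕b15 = 0⊕1⊕1⊕1⊕1⊕1⊕0⊕0 = 1
Syndrome (s8...s1) = 1001 → position 9.

9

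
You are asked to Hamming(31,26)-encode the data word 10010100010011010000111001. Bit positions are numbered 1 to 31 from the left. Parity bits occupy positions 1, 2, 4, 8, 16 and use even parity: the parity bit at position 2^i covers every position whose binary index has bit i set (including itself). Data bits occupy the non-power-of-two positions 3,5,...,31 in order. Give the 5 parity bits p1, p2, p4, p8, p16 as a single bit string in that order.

Place data bits at non-power-of-two positions: b3=1, b5=0, b6=0, b7=1, b9=0, b10=1, b11=0, b12=0, b13=0, b14=1, b15=0, b17=0, b18=1, b19=1, b20=0, b21=1, b22=0, b23=0, b24=0, b25=0, b26=1, b27=1, b28=1, b29=0, b30=0, b31=1.
p1 = XOR of data positions {3,5,7,9,11,13,15,17,19,21,23,25,27,29,31} = 1⊕0⊕1⊕0⊕0⊕0⊕0⊕0⊕1⊕1⊕0⊕0⊕1⊕0⊕1 = 0
p2 = XOR of data positions {3,6,7,10,11,14,15,18,19,22,23,26,27,30,31} = 1⊕0⊕1⊕1⊕0⊕1⊕0⊕1⊕1⊕0⊕0⊕1⊕1⊕0⊕1 = 1
p4 = XOR of data positions {5,6,7,12,13,14,15,20,21,22,23,28,29,30,31} = 0⊕0⊕1⊕0⊕0⊕1⊕0⊕0⊕1⊕0⊕0⊕1⊕0⊕0⊕1 = 1
p8 = XOR of data positions {9,10,11,12,13,14,15,24,25,26,27,28,29,30,31} = 0⊕1⊕0⊕0⊕0⊕1⊕0⊕0⊕0⊕1⊕1⊕1⊕0⊕0⊕1 = 0
p16 = XOR of data positions {17,18,19,20,21,22,23,24,25,26,27,28,29,30,31} = 0⊕1⊕1⊕0⊕1⊕0⊕0⊕0⊕0⊕1⊕1⊕1⊕0⊕0⊕1 = 1
Parity bits p1,p2,p4,p8,p16 = 01101

01101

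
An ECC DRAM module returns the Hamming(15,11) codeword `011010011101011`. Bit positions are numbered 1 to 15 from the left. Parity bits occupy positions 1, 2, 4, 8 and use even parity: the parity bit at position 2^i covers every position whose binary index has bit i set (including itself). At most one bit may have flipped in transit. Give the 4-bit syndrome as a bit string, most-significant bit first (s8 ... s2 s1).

s1: b1⊕b3⊕b5⊕b7⊕b9⊕b11⊕b13⊕b15 = 0⊕1⊕1⊕0⊕1⊕0⊕0⊕1 = 0
s2: b2⊕b3⊕b6⊕b7⊕b10⊕b11⊕b14⊕b15 = 1⊕1⊕0⊕0⊕1⊕0⊕1⊕1 = 1
s4: b4⊕b5⊕b6⊕b7⊕b12⊕b13⊕b14⊕b15 = 0⊕1⊕0⊕0⊕1⊕0⊕1⊕1 = 0
s8: b8⊕b9⊕b10⊕b11⊕b12⊕b13⊕b14⊕b15 = 1⊕1⊕1⊕0⊕1⊕0⊕1⊕1 = 0
Syndrome (s8...s1) = 0010 → position 2.

0010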